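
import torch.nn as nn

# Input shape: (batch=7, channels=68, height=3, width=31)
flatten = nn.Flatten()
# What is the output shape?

Input shape: (7, 68, 3, 31)
Output shape: (7, 6324)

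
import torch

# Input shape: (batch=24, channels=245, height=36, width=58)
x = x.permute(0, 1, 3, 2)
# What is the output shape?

Input shape: (24, 245, 36, 58)
Output shape: (24, 245, 58, 36)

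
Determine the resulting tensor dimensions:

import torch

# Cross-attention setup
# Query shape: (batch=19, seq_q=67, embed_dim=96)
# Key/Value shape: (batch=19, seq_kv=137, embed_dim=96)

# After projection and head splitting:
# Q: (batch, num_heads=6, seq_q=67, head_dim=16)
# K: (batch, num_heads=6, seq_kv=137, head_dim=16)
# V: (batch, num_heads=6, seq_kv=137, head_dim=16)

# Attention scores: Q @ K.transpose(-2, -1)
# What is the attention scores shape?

Input shape: (19, 67, 96)
Output shape: (19, 6, 67, 137)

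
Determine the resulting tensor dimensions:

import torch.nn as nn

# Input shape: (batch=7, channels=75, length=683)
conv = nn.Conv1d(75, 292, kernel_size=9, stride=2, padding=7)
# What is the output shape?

Input shape: (7, 75, 683)
Output shape: (7, 292, 345)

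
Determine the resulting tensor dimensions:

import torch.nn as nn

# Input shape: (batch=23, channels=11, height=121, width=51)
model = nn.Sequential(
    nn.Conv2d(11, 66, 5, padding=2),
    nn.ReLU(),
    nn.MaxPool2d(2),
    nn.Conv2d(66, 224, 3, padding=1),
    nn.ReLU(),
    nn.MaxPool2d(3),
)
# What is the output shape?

Input shape: (23, 11, 121, 51)
  -> after first Conv2d: (23, 66, 121, 51)
  -> after first MaxPool2d: (23, 66, 60, 25)
  -> after second Conv2d: (23, 224, 60, 25)
Output shape: (23, 224, 20, 8)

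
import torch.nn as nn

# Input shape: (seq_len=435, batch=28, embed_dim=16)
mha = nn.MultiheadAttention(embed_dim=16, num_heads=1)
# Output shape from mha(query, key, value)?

Input shape: (435, 28, 16)
Output shape: (435, 28, 16)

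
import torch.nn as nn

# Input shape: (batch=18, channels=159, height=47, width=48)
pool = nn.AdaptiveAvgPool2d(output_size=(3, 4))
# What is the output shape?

Input shape: (18, 159, 47, 48)
Output shape: (18, 159, 3, 4)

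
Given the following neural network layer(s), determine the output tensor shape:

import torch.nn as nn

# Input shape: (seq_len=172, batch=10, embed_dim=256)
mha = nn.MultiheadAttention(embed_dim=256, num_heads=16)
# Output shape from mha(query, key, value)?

Input shape: (172, 10, 256)
Output shape: (172, 10, 256)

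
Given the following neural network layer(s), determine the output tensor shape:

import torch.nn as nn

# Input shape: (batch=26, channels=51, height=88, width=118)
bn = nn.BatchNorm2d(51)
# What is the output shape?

Input shape: (26, 51, 88, 118)
Output shape: (26, 51, 88, 118)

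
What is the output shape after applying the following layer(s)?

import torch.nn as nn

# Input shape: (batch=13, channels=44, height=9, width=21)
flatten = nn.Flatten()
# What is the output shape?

Input shape: (13, 44, 9, 21)
Output shape: (13, 8316)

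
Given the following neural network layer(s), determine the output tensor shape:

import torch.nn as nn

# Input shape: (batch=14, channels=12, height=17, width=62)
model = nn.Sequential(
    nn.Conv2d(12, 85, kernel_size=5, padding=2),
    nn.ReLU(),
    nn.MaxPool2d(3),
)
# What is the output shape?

Input shape: (14, 12, 17, 62)
  -> after Conv2d: (14, 85, 17, 62)
  -> after ReLU: (14, 85, 17, 62)
Output shape: (14, 85, 5, 20)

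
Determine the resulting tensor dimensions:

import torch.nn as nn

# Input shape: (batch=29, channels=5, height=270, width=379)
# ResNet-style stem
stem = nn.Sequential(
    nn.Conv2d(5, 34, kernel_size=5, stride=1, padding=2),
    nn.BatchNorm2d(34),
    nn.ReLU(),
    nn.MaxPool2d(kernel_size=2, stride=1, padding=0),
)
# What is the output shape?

Input shape: (29, 5, 270, 379)
  -> after Conv2d 5x5 stride=1: (29, 34, 270, 379)
Output shape: (29, 34, 269, 378)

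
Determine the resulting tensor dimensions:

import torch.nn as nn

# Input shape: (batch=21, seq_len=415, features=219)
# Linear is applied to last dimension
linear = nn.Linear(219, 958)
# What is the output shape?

Input shape: (21, 415, 219)
Output shape: (21, 415, 958)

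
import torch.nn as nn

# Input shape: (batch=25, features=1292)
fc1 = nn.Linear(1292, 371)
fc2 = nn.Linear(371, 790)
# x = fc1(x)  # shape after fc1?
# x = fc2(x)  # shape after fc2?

Input shape: (25, 1292)
  -> after fc1: (25, 371)
Output shape: (25, 790)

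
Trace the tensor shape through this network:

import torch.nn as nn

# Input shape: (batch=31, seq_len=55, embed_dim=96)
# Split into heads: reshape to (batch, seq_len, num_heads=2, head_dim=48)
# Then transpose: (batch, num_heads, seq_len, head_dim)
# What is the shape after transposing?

Input shape: (31, 55, 96)
  -> after reshape: (31, 55, 2, 48)
Output shape: (31, 2, 55, 48)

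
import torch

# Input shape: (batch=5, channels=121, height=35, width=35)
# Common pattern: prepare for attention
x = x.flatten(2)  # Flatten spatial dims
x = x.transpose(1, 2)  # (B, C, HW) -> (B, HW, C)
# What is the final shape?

Input shape: (5, 121, 35, 35)
  -> after flatten(2): (5, 121, 1225)
Output shape: (5, 1225, 121)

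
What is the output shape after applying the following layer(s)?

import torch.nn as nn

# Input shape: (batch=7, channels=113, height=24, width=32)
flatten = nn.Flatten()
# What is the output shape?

Input shape: (7, 113, 24, 32)
Output shape: (7, 86784)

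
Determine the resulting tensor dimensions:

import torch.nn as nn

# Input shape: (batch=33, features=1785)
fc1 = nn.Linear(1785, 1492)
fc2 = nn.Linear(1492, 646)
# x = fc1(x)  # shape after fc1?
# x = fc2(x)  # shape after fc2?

Input shape: (33, 1785)
  -> after fc1: (33, 1492)
Output shape: (33, 646)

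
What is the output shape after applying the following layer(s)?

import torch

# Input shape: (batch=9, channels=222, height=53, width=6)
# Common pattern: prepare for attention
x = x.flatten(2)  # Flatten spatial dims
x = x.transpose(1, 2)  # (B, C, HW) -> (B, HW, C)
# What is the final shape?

Input shape: (9, 222, 53, 6)
  -> after flatten(2): (9, 222, 318)
Output shape: (9, 318, 222)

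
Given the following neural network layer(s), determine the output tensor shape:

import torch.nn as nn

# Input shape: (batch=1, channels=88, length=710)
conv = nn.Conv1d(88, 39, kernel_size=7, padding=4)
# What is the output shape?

Input shape: (1, 88, 710)
Output shape: (1, 39, 712)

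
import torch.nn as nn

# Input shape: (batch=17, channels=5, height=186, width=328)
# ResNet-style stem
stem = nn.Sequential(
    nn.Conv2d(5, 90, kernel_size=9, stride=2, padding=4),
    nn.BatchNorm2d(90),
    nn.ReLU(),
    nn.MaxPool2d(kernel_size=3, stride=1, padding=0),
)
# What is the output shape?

Input shape: (17, 5, 186, 328)
  -> after Conv2d 9x9 stride=2: (17, 90, 93, 164)
Output shape: (17, 90, 91, 162)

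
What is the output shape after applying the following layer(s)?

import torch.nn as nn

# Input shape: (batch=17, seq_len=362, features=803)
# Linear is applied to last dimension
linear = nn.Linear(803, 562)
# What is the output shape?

Input shape: (17, 362, 803)
Output shape: (17, 362, 562)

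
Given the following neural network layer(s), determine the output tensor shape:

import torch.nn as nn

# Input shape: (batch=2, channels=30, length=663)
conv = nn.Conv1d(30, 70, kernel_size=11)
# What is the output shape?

Input shape: (2, 30, 663)
Output shape: (2, 70, 653)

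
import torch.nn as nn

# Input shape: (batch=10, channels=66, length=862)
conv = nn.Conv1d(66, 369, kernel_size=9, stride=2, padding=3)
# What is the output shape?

Input shape: (10, 66, 862)
Output shape: (10, 369, 430)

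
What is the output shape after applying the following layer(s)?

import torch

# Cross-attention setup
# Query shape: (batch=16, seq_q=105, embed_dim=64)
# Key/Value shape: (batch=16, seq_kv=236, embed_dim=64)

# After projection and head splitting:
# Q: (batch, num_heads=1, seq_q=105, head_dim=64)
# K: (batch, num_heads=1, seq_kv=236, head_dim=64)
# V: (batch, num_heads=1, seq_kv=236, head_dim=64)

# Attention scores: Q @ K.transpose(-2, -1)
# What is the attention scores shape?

Input shape: (16, 105, 64)
Output shape: (16, 1, 105, 236)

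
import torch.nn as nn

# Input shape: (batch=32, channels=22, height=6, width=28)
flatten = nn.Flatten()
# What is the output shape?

Input shape: (32, 22, 6, 28)
Output shape: (32, 3696)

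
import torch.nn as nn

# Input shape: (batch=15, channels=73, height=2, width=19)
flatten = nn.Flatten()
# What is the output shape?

Input shape: (15, 73, 2, 19)
Output shape: (15, 2774)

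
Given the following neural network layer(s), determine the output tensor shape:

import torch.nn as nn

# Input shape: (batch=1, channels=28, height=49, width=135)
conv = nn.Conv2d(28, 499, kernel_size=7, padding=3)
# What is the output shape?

Input shape: (1, 28, 49, 135)
Output shape: (1, 499, 49, 135)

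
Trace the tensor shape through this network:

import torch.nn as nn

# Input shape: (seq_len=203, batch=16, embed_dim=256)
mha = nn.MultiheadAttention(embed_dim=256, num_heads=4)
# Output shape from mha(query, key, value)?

Input shape: (203, 16, 256)
Output shape: (203, 16, 256)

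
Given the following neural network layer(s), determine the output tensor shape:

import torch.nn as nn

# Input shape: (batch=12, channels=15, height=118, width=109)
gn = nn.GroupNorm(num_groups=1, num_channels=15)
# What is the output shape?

Input shape: (12, 15, 118, 109)
Output shape: (12, 15, 118, 109)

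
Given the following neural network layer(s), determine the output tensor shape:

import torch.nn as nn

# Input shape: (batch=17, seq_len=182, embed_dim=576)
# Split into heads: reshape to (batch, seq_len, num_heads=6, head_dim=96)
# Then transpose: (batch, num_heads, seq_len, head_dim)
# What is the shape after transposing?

Input shape: (17, 182, 576)
  -> after reshape: (17, 182, 6, 96)
Output shape: (17, 6, 182, 96)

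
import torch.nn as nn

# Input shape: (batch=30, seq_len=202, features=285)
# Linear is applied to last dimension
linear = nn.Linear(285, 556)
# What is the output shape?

Input shape: (30, 202, 285)
Output shape: (30, 202, 556)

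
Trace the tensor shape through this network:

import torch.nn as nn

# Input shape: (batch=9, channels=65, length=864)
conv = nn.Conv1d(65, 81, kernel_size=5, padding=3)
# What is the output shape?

Input shape: (9, 65, 864)
Output shape: (9, 81, 866)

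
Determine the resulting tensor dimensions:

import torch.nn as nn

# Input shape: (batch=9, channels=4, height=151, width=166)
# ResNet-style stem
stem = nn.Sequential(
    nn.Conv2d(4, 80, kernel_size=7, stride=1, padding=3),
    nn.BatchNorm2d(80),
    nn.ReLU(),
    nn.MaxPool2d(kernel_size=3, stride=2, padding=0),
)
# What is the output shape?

Input shape: (9, 4, 151, 166)
  -> after Conv2d 7x7 stride=1: (9, 80, 151, 166)
Output shape: (9, 80, 75, 82)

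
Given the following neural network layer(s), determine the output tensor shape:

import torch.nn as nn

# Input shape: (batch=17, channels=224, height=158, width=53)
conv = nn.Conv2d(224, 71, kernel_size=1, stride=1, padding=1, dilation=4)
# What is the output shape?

Input shape: (17, 224, 158, 53)
Output shape: (17, 71, 160, 55)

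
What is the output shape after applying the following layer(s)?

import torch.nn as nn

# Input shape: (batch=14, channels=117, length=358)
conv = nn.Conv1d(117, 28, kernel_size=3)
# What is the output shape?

Input shape: (14, 117, 358)
Output shape: (14, 28, 356)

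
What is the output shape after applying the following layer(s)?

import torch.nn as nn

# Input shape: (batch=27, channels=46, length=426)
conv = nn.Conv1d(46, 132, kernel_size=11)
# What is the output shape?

Input shape: (27, 46, 426)
Output shape: (27, 132, 416)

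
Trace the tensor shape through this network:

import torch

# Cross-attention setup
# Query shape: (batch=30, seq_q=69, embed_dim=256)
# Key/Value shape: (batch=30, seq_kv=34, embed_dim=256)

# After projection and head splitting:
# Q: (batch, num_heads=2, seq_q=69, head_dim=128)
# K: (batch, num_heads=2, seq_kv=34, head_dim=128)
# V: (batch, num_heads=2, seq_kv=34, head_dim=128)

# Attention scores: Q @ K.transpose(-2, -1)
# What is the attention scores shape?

Input shape: (30, 69, 256)
Output shape: (30, 2, 69, 34)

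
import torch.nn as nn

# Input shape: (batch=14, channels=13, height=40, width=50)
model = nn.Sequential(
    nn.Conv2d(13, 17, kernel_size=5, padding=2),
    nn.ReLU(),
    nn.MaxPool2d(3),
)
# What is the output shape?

Input shape: (14, 13, 40, 50)
  -> after Conv2d: (14, 17, 40, 50)
  -> after ReLU: (14, 17, 40, 50)
Output shape: (14, 17, 13, 16)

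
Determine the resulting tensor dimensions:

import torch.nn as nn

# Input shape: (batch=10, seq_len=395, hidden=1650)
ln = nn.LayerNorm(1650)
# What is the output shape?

Input shape: (10, 395, 1650)
Output shape: (10, 395, 1650)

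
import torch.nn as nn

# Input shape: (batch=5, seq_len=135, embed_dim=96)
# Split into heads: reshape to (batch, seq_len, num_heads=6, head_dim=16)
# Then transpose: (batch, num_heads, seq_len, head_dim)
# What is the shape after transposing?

Input shape: (5, 135, 96)
  -> after reshape: (5, 135, 6, 16)
Output shape: (5, 6, 135, 16)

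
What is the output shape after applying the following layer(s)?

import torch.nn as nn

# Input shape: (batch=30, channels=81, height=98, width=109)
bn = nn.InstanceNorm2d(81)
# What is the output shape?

Input shape: (30, 81, 98, 109)
Output shape: (30, 81, 98, 109)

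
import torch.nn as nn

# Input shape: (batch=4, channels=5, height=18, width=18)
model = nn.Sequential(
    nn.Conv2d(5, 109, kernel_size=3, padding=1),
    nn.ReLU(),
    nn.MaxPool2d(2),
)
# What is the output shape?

Input shape: (4, 5, 18, 18)
  -> after Conv2d: (4, 109, 18, 18)
  -> after ReLU: (4, 109, 18, 18)
Output shape: (4, 109, 9, 9)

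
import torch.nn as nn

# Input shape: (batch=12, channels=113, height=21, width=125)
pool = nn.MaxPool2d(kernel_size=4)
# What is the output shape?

Input shape: (12, 113, 21, 125)
Output shape: (12, 113, 5, 31)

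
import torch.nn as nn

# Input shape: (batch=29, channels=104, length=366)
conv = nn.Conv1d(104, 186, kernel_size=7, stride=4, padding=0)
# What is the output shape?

Input shape: (29, 104, 366)
Output shape: (29, 186, 90)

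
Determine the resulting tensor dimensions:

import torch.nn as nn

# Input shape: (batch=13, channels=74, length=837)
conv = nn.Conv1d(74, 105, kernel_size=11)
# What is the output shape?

Input shape: (13, 74, 837)
Output shape: (13, 105, 827)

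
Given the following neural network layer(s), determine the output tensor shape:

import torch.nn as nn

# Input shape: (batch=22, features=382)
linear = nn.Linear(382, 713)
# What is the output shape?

Input shape: (22, 382)
Output shape: (22, 713)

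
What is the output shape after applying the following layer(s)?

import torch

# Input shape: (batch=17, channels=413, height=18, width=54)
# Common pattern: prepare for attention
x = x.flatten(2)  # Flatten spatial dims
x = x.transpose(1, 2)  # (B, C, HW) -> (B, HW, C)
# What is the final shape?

Input shape: (17, 413, 18, 54)
  -> after flatten(2): (17, 413, 972)
Output shape: (17, 972, 413)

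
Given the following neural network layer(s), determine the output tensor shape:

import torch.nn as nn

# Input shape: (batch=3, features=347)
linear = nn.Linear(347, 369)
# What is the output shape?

Input shape: (3, 347)
Output shape: (3, 369)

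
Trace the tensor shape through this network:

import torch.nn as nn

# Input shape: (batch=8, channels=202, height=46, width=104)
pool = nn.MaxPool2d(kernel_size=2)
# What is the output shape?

Input shape: (8, 202, 46, 104)
Output shape: (8, 202, 23, 52)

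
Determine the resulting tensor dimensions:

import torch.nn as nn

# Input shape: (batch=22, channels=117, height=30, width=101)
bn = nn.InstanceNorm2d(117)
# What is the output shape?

Input shape: (22, 117, 30, 101)
Output shape: (22, 117, 30, 101)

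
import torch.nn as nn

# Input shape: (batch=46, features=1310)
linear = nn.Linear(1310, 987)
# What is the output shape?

Input shape: (46, 1310)
Output shape: (46, 987)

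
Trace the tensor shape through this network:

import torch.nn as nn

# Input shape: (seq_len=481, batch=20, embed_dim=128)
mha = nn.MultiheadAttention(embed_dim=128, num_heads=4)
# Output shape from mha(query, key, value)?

Input shape: (481, 20, 128)
Output shape: (481, 20, 128)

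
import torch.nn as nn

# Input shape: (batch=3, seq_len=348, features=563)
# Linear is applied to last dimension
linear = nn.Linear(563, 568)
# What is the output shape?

Input shape: (3, 348, 563)
Output shape: (3, 348, 568)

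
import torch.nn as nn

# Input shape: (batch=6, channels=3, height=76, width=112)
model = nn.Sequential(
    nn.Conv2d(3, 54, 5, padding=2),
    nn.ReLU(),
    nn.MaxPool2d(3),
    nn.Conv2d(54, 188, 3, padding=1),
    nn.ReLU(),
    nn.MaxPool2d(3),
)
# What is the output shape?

Input shape: (6, 3, 76, 112)
  -> after first Conv2d: (6, 54, 76, 112)
  -> after first MaxPool2d: (6, 54, 25, 37)
  -> after second Conv2d: (6, 188, 25, 37)
Output shape: (6, 188, 8, 12)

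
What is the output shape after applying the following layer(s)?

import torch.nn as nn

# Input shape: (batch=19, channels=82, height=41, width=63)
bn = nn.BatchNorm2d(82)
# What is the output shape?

Input shape: (19, 82, 41, 63)
Output shape: (19, 82, 41, 63)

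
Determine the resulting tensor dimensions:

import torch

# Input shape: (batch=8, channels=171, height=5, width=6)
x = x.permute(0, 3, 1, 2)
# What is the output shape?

Input shape: (8, 171, 5, 6)
Output shape: (8, 6, 171, 5)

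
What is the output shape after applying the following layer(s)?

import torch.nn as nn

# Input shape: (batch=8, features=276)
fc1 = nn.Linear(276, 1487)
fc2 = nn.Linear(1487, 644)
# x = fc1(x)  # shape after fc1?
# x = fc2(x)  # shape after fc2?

Input shape: (8, 276)
  -> after fc1: (8, 1487)
Output shape: (8, 644)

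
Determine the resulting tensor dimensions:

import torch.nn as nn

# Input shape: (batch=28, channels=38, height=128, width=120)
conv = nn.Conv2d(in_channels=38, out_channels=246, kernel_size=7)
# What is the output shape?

Input shape: (28, 38, 128, 120)
Output shape: (28, 246, 122, 114)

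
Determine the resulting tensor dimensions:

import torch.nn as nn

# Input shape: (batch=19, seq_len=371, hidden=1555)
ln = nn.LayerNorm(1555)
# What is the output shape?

Input shape: (19, 371, 1555)
Output shape: (19, 371, 1555)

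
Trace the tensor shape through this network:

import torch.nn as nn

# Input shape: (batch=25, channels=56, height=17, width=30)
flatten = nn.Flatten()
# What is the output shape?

Input shape: (25, 56, 17, 30)
Output shape: (25, 28560)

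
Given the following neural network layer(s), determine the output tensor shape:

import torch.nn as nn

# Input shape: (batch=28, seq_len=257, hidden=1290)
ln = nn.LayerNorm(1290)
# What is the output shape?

Input shape: (28, 257, 1290)
Output shape: (28, 257, 1290)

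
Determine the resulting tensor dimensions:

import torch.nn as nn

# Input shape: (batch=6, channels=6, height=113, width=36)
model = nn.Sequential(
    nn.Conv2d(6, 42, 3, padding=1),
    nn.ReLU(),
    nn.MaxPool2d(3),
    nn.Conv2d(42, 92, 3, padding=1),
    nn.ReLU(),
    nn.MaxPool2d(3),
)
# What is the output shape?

Input shape: (6, 6, 113, 36)
  -> after first Conv2d: (6, 42, 113, 36)
  -> after first MaxPool2d: (6, 42, 37, 12)
  -> after second Conv2d: (6, 92, 37, 12)
Output shape: (6, 92, 12, 4)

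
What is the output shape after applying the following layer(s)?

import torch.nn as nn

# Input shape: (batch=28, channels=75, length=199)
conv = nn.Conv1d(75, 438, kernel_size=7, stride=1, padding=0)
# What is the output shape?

Input shape: (28, 75, 199)
Output shape: (28, 438, 193)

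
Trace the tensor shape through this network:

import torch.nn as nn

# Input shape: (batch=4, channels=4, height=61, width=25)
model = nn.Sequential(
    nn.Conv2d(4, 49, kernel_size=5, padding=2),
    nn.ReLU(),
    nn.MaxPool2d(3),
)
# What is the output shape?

Input shape: (4, 4, 61, 25)
  -> after Conv2d: (4, 49, 61, 25)
  -> after ReLU: (4, 49, 61, 25)
Output shape: (4, 49, 20, 8)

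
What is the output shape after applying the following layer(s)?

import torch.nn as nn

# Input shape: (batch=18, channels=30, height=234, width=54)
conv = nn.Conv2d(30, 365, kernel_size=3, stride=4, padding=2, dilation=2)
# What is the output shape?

Input shape: (18, 30, 234, 54)
Output shape: (18, 365, 59, 14)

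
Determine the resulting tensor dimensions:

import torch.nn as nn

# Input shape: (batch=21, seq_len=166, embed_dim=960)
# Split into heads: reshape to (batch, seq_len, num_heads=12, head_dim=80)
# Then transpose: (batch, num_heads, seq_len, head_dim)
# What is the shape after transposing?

Input shape: (21, 166, 960)
  -> after reshape: (21, 166, 12, 80)
Output shape: (21, 12, 166, 80)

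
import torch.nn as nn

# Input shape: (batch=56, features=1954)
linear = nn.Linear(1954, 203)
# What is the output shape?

Input shape: (56, 1954)
Output shape: (56, 203)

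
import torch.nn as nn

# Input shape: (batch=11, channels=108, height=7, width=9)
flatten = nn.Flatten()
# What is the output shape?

Input shape: (11, 108, 7, 9)
Output shape: (11, 6804)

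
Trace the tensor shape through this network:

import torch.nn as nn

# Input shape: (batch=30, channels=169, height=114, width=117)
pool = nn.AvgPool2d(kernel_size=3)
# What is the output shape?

Input shape: (30, 169, 114, 117)
Output shape: (30, 169, 38, 39)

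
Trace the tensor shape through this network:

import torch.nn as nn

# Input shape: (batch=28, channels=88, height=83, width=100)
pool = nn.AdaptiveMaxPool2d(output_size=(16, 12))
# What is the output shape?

Input shape: (28, 88, 83, 100)
Output shape: (28, 88, 16, 12)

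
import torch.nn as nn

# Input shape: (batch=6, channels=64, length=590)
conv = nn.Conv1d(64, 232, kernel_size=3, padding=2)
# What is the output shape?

Input shape: (6, 64, 590)
Output shape: (6, 232, 592)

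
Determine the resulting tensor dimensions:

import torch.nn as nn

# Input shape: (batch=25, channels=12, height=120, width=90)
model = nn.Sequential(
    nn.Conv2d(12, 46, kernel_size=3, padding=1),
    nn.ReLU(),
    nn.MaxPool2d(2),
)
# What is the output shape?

Input shape: (25, 12, 120, 90)
  -> after Conv2d: (25, 46, 120, 90)
  -> after ReLU: (25, 46, 120, 90)
Output shape: (25, 46, 60, 45)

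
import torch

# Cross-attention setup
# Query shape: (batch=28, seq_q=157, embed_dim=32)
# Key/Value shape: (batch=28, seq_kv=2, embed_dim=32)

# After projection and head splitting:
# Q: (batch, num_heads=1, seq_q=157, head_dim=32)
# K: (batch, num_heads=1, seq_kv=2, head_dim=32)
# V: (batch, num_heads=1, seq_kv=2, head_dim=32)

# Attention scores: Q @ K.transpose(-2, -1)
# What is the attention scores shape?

Input shape: (28, 157, 32)
Output shape: (28, 1, 157, 2)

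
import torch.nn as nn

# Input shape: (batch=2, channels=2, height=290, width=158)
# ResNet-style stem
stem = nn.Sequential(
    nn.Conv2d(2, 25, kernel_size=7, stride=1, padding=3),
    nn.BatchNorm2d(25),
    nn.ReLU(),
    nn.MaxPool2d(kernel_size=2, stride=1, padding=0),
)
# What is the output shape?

Input shape: (2, 2, 290, 158)
  -> after Conv2d 7x7 stride=1: (2, 25, 290, 158)
Output shape: (2, 25, 289, 157)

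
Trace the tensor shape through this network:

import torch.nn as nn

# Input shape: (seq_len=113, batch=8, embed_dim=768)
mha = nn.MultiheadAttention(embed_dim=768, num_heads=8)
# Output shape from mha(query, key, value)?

Input shape: (113, 8, 768)
Output shape: (113, 8, 768)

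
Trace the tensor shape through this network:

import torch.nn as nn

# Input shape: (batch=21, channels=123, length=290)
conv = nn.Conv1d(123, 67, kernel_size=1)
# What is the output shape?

Input shape: (21, 123, 290)
Output shape: (21, 67, 290)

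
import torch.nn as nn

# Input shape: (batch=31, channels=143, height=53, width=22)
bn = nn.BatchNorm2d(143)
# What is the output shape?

Input shape: (31, 143, 53, 22)
Output shape: (31, 143, 53, 22)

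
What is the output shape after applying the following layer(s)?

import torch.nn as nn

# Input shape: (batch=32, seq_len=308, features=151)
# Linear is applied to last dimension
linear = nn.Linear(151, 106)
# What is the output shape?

Input shape: (32, 308, 151)
Output shape: (32, 308, 106)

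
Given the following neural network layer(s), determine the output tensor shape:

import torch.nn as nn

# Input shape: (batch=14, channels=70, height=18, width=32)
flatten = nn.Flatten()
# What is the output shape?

Input shape: (14, 70, 18, 32)
Output shape: (14, 40320)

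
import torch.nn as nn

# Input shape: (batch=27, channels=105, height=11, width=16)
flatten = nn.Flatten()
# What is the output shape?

Input shape: (27, 105, 11, 16)
Output shape: (27, 18480)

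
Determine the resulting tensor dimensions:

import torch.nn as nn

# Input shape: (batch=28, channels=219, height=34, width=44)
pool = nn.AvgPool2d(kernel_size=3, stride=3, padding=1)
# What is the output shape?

Input shape: (28, 219, 34, 44)
Output shape: (28, 219, 12, 15)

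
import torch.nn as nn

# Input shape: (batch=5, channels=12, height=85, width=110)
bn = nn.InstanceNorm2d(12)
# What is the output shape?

Input shape: (5, 12, 85, 110)
Output shape: (5, 12, 85, 110)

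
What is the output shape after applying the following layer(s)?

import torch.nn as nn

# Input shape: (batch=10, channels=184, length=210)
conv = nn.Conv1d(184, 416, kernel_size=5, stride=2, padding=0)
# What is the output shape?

Input shape: (10, 184, 210)
Output shape: (10, 416, 103)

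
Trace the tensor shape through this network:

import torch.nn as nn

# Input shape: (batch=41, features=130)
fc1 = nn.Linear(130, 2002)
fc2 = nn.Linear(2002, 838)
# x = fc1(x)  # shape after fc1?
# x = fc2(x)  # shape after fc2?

Input shape: (41, 130)
  -> after fc1: (41, 2002)
Output shape: (41, 838)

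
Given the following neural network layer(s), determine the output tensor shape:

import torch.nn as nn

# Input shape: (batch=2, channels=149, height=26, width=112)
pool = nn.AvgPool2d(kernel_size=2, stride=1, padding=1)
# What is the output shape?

Input shape: (2, 149, 26, 112)
Output shape: (2, 149, 27, 113)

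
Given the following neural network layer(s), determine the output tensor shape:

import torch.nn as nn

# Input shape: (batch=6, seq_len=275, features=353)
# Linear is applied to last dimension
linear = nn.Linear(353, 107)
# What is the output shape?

Input shape: (6, 275, 353)
Output shape: (6, 275, 107)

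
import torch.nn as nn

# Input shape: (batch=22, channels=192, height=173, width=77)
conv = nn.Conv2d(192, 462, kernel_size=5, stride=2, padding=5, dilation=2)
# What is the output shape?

Input shape: (22, 192, 173, 77)
Output shape: (22, 462, 88, 40)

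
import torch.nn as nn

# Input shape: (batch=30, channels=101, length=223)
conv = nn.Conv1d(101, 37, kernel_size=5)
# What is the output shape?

Input shape: (30, 101, 223)
Output shape: (30, 37, 219)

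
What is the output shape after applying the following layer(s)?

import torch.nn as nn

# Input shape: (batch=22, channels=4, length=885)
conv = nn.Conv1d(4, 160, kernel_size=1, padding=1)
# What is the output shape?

Input shape: (22, 4, 885)
Output shape: (22, 160, 887)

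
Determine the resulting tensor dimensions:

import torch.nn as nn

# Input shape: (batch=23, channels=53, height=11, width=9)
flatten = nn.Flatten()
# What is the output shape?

Input shape: (23, 53, 11, 9)
Output shape: (23, 5247)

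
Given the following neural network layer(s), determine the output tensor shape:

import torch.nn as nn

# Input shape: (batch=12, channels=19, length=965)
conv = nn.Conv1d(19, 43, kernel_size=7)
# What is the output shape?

Input shape: (12, 19, 965)
Output shape: (12, 43, 959)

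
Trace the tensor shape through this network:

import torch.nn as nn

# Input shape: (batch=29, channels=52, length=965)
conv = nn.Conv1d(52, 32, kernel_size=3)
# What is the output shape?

Input shape: (29, 52, 965)
Output shape: (29, 32, 963)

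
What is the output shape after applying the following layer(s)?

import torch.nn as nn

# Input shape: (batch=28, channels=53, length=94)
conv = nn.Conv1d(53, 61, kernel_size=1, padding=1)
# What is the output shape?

Input shape: (28, 53, 94)
Output shape: (28, 61, 96)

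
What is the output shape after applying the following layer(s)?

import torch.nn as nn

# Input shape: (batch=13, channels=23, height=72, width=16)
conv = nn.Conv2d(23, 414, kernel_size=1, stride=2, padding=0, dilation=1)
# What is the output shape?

Input shape: (13, 23, 72, 16)
Output shape: (13, 414, 36, 8)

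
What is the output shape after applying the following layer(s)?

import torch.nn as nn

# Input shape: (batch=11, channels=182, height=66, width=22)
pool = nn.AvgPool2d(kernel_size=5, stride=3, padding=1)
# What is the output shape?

Input shape: (11, 182, 66, 22)
Output shape: (11, 182, 22, 7)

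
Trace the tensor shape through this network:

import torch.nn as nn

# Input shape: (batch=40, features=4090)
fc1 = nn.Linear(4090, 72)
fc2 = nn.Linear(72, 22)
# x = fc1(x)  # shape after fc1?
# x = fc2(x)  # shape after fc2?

Input shape: (40, 4090)
  -> after fc1: (40, 72)
Output shape: (40, 22)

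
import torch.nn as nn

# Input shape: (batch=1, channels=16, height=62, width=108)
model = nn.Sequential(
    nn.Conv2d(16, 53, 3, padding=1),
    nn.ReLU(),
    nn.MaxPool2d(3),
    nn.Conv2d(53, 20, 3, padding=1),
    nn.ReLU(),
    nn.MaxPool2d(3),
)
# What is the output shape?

Input shape: (1, 16, 62, 108)
  -> after first Conv2d: (1, 53, 62, 108)
  -> after first MaxPool2d: (1, 53, 20, 36)
  -> after second Conv2d: (1, 20, 20, 36)
Output shape: (1, 20, 6, 12)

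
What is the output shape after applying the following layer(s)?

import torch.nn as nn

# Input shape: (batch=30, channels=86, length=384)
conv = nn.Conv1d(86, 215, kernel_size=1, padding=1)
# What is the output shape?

Input shape: (30, 86, 384)
Output shape: (30, 215, 386)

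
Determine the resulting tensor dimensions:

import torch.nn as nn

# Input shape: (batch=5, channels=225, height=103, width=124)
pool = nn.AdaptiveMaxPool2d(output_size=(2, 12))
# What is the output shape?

Input shape: (5, 225, 103, 124)
Output shape: (5, 225, 2, 12)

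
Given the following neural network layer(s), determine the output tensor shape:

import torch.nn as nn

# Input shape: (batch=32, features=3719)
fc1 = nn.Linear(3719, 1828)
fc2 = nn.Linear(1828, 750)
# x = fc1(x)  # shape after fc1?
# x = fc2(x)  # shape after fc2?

Input shape: (32, 3719)
  -> after fc1: (32, 1828)
Output shape: (32, 750)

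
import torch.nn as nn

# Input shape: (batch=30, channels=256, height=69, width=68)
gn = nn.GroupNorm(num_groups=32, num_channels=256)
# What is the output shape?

Input shape: (30, 256, 69, 68)
Output shape: (30, 256, 69, 68)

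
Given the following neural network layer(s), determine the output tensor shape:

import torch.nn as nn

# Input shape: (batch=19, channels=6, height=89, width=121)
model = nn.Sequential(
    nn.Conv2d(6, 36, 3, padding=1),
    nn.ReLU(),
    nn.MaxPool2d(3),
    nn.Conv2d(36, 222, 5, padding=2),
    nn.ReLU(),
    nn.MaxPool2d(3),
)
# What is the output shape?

Input shape: (19, 6, 89, 121)
  -> after first Conv2d: (19, 36, 89, 121)
  -> after first MaxPool2d: (19, 36, 29, 40)
  -> after second Conv2d: (19, 222, 29, 40)
Output shape: (19, 222, 9, 13)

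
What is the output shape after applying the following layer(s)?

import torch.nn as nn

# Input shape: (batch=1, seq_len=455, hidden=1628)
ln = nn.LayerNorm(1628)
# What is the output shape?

Input shape: (1, 455, 1628)
Output shape: (1, 455, 1628)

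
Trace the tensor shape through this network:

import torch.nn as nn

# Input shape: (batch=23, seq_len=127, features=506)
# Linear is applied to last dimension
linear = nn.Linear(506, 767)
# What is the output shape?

Input shape: (23, 127, 506)
Output shape: (23, 127, 767)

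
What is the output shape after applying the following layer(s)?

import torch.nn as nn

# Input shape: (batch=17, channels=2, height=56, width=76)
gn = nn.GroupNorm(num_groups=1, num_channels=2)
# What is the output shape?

Input shape: (17, 2, 56, 76)
Output shape: (17, 2, 56, 76)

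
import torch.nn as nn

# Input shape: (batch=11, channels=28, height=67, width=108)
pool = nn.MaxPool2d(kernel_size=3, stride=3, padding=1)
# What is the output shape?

Input shape: (11, 28, 67, 108)
Output shape: (11, 28, 23, 36)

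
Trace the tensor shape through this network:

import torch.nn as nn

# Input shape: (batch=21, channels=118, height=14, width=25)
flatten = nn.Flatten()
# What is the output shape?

Input shape: (21, 118, 14, 25)
Output shape: (21, 41300)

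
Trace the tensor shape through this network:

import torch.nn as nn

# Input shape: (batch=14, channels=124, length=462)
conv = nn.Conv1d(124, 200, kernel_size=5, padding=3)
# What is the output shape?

Input shape: (14, 124, 462)
Output shape: (14, 200, 464)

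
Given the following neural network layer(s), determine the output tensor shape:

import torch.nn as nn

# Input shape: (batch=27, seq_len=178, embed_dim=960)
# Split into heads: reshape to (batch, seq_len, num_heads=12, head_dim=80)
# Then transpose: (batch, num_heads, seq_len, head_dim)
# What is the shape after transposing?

Input shape: (27, 178, 960)
  -> after reshape: (27, 178, 12, 80)
Output shape: (27, 12, 178, 80)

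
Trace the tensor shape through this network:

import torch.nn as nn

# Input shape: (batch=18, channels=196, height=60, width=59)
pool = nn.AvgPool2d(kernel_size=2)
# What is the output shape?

Input shape: (18, 196, 60, 59)
Output shape: (18, 196, 30, 29)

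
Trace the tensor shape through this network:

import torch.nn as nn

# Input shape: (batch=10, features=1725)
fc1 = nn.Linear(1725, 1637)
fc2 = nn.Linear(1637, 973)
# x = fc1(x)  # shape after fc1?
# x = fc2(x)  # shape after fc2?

Input shape: (10, 1725)
  -> after fc1: (10, 1637)
Output shape: (10, 973)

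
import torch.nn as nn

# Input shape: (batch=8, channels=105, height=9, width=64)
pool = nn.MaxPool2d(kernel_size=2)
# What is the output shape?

Input shape: (8, 105, 9, 64)
Output shape: (8, 105, 4, 32)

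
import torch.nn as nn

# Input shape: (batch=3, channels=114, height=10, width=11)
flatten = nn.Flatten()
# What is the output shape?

Input shape: (3, 114, 10, 11)
Output shape: (3, 12540)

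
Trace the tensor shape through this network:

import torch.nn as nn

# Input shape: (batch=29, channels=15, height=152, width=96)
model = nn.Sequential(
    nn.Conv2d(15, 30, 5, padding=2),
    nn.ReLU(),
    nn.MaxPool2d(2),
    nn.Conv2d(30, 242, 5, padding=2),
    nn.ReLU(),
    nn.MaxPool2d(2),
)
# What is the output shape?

Input shape: (29, 15, 152, 96)
  -> after first Conv2d: (29, 30, 152, 96)
  -> after first MaxPool2d: (29, 30, 76, 48)
  -> after second Conv2d: (29, 242, 76, 48)
Output shape: (29, 242, 38, 24)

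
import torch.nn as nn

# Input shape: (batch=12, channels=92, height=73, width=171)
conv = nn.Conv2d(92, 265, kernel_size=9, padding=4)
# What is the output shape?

Input shape: (12, 92, 73, 171)
Output shape: (12, 265, 73, 171)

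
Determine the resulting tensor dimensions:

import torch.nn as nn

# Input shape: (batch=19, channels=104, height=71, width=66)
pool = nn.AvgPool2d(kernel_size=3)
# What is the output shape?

Input shape: (19, 104, 71, 66)
Output shape: (19, 104, 23, 22)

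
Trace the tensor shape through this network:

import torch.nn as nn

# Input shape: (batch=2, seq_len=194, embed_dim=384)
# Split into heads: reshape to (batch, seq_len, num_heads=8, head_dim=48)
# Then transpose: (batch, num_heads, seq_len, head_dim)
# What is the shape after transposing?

Input shape: (2, 194, 384)
  -> after reshape: (2, 194, 8, 48)
Output shape: (2, 8, 194, 48)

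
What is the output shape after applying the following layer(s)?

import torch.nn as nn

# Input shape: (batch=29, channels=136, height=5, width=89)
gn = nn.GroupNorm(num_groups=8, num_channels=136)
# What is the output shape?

Input shape: (29, 136, 5, 89)
Output shape: (29, 136, 5, 89)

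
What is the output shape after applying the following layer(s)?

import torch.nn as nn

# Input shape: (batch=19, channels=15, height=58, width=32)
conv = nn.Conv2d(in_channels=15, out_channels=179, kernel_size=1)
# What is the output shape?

Input shape: (19, 15, 58, 32)
Output shape: (19, 179, 58, 32)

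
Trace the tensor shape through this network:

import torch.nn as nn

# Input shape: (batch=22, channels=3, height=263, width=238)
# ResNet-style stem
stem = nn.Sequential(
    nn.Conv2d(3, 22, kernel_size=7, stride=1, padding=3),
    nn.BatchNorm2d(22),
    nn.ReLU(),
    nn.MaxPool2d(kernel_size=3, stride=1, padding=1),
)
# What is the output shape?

Input shape: (22, 3, 263, 238)
  -> after Conv2d 7x7 stride=1: (22, 22, 263, 238)
Output shape: (22, 22, 263, 238)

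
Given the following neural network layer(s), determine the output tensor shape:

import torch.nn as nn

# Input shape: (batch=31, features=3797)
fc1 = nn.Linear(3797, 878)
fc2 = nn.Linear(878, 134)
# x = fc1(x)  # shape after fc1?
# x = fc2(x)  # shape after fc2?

Input shape: (31, 3797)
  -> after fc1: (31, 878)
Output shape: (31, 134)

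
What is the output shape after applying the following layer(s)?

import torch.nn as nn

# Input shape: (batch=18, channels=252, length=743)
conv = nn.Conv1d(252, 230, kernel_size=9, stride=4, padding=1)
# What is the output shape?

Input shape: (18, 252, 743)
Output shape: (18, 230, 185)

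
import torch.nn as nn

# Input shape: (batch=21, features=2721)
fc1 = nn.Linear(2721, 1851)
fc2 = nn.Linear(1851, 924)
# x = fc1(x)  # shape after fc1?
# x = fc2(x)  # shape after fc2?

Input shape: (21, 2721)
  -> after fc1: (21, 1851)
Output shape: (21, 924)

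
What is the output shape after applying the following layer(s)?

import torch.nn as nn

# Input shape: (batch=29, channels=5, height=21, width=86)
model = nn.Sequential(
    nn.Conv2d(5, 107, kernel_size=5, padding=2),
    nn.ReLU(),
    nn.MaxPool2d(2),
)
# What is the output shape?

Input shape: (29, 5, 21, 86)
  -> after Conv2d: (29, 107, 21, 86)
  -> after ReLU: (29, 107, 21, 86)
Output shape: (29, 107, 10, 43)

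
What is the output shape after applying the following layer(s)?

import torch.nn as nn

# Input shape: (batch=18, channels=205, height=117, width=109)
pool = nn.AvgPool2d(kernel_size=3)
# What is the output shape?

Input shape: (18, 205, 117, 109)
Output shape: (18, 205, 39, 36)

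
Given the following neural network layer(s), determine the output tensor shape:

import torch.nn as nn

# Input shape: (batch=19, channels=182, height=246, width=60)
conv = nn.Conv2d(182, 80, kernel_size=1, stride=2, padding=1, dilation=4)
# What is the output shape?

Input shape: (19, 182, 246, 60)
Output shape: (19, 80, 124, 31)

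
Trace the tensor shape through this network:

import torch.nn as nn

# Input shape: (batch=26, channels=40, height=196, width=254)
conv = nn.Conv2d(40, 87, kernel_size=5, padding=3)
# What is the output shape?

Input shape: (26, 40, 196, 254)
Output shape: (26, 87, 198, 256)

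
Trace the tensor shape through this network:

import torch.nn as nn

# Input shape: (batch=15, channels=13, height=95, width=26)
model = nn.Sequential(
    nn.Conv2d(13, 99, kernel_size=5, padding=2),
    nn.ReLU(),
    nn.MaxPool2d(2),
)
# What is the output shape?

Input shape: (15, 13, 95, 26)
  -> after Conv2d: (15, 99, 95, 26)
  -> after ReLU: (15, 99, 95, 26)
Output shape: (15, 99, 47, 13)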